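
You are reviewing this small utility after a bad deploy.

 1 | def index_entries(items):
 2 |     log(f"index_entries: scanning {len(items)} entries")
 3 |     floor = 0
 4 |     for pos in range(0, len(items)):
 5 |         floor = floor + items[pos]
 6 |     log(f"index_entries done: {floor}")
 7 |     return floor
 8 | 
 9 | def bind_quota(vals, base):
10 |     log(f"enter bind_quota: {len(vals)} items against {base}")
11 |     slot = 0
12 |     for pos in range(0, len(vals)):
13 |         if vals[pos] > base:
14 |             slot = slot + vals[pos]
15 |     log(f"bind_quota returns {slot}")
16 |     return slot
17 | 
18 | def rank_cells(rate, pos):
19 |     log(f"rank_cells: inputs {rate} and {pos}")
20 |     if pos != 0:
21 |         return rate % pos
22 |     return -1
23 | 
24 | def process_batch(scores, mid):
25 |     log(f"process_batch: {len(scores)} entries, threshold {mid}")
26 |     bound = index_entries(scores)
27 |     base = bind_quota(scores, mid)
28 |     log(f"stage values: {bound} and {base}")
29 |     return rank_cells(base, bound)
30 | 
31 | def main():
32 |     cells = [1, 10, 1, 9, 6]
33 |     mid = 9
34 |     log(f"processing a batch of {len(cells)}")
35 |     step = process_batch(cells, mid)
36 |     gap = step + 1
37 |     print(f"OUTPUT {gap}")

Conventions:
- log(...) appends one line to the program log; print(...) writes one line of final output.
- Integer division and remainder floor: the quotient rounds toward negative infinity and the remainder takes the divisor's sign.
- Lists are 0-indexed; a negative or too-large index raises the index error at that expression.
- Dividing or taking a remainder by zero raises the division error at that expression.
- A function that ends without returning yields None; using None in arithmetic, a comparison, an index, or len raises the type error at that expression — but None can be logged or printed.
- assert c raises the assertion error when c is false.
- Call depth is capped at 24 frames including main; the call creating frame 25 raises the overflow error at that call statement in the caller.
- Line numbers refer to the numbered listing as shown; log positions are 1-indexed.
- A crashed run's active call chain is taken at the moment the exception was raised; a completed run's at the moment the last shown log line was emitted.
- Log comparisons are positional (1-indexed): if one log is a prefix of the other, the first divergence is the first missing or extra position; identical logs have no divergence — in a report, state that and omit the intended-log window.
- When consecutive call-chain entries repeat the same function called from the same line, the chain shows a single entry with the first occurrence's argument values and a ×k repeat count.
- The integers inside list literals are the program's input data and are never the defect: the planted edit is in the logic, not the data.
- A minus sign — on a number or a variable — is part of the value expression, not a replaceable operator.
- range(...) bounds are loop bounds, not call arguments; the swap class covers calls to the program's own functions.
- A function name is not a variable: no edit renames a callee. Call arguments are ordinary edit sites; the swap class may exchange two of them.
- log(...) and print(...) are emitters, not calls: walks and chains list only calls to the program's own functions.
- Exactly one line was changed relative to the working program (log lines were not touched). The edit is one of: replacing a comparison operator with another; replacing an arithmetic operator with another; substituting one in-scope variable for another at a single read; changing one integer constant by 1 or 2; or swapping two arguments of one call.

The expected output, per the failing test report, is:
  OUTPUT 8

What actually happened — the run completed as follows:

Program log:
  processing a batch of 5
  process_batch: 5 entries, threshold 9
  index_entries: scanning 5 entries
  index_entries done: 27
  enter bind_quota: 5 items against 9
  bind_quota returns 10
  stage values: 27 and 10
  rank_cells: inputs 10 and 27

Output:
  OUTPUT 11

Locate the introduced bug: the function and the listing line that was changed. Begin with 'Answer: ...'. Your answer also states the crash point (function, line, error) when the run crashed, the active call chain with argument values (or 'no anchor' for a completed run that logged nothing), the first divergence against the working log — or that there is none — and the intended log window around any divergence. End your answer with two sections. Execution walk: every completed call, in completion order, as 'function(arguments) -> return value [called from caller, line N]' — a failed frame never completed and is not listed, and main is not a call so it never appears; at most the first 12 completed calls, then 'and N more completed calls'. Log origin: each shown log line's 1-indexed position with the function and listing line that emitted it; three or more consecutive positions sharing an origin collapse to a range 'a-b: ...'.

Answer: the defect is in process_batch at line 29.
Key fact: The log first diverges at position 8: the faulty run prints 'rank_cells: inputs 10 and 27' where the working version prints 'rank_cells: inputs 27 and 10'.
Call chain: main -> process_batch([1, 10, 1, 9, 6], 9) (called at line 35) -> rank_cells(10, 27) (called at line 29).
First divergence: at position 8 the run shows 'rank_cells: inputs 10 and 27' where the working version logs 'rank_cells: inputs 27 and 10'.
Intended log window:
  6: bind_quota returns 10
  7: stage values: 27 and 10
  8: rank_cells: inputs 27 and 10
Execution walk:
  index_entries([1, 10, 1, 9, 6]) -> 27  [called from process_batch, line 26]
  bind_quota([1, 10, 1, 9, 6], 9) -> 10  [called from process_batch, line 27]
  rank_cells(10, 27) -> 10  [called from process_batch, line 29]
  process_batch([1, 10, 1, 9, 6], 9) -> 10  [called from main, line 35]
Origin of each log line:
  1 — main, line 34
  2 — process_batch, line 25
  3 — index_entries, line 2
  4 — index_entries, line 6
  5 — bind_quota, line 10
  6 — bind_quota, line 15
  7 — process_batch, line 28
  8 — rank_cells, line 19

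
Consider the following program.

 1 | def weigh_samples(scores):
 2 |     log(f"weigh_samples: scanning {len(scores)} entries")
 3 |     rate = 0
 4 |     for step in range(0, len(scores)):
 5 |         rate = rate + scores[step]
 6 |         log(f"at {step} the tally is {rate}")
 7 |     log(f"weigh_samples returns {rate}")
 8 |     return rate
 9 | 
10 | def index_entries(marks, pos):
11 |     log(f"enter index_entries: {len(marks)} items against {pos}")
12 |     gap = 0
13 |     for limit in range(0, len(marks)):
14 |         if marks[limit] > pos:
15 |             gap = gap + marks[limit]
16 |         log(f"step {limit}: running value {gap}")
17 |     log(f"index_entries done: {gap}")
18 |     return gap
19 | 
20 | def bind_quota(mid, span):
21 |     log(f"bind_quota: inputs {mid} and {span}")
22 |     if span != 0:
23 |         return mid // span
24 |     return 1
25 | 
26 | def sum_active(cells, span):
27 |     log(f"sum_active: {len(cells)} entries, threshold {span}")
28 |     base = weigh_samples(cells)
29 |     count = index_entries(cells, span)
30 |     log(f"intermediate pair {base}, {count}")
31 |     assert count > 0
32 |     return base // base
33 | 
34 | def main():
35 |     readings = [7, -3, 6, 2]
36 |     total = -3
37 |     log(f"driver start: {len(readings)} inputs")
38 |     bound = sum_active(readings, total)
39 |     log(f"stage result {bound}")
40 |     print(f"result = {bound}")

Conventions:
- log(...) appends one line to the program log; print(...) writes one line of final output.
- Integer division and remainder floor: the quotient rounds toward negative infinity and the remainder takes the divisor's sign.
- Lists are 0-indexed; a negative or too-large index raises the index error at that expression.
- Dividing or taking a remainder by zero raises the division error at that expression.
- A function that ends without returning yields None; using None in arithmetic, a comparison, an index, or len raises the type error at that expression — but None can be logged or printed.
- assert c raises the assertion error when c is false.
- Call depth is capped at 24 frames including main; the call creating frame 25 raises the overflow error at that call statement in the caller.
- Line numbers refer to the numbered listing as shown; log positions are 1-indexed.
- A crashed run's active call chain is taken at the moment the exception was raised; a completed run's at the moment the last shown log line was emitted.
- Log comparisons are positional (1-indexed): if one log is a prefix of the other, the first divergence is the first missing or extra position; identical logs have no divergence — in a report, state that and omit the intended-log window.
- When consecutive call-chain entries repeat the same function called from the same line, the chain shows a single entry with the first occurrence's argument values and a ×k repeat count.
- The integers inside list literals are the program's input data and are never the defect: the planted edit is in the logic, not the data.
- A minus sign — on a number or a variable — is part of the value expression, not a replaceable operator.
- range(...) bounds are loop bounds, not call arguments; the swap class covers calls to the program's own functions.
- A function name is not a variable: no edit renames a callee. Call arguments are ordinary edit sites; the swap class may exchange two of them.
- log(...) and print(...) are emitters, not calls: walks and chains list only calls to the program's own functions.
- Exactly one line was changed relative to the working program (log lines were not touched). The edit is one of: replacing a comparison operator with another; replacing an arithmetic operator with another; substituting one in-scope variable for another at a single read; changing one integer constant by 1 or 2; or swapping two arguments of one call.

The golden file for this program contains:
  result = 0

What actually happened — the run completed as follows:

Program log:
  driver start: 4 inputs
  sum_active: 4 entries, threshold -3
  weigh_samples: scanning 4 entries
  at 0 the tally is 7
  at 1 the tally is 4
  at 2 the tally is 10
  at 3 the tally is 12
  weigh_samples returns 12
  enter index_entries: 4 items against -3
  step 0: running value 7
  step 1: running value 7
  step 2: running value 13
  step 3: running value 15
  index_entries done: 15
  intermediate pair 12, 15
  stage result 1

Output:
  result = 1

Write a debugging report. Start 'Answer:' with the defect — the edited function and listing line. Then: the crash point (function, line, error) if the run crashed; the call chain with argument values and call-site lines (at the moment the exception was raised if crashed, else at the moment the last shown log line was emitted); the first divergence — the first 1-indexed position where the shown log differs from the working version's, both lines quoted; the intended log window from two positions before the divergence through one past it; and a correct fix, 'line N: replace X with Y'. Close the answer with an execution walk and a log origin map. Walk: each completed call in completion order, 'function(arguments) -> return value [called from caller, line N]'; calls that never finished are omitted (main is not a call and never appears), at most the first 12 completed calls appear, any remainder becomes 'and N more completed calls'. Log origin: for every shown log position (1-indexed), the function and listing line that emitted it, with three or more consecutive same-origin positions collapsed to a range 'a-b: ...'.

Answer: the defect is in sum_active at line 32.
Core observation: The log first diverges at position 16: the faulty run prints 'stage result 1' where the working version prints 'stage result 0'.
Call chain: main.
First divergence: position 16 — the shown line 'stage result 1' should read 'stage result 0'.
Intended log window:
  14: index_entries done: 15
  15: intermediate pair 12, 15
  16: stage result 0
Execution walk:
  weigh_samples([7, -3, 6, 2]) -> 12  [called from sum_active, line 28]
  index_entries([7, -3, 6, 2], -3) -> 15  [called from sum_active, line 29]
  sum_active([7, -3, 6, 2], -3) -> 1  [called from main, line 38]
Origin of each log line:
  1: logged in main at line 37
  2: logged in sum_active at line 27
  3: logged in weigh_samples at line 2
  4-7: logged in weigh_samples at line 6
  8: logged in weigh_samples at line 7
  9: logged in index_entries at line 11
  10-13: logged in index_entries at line 16
  14: logged in index_entries at line 17
  15: logged in sum_active at line 30
  16: logged in main at line 39
A correct fix: line 32: replace `base // base` with `base // count`.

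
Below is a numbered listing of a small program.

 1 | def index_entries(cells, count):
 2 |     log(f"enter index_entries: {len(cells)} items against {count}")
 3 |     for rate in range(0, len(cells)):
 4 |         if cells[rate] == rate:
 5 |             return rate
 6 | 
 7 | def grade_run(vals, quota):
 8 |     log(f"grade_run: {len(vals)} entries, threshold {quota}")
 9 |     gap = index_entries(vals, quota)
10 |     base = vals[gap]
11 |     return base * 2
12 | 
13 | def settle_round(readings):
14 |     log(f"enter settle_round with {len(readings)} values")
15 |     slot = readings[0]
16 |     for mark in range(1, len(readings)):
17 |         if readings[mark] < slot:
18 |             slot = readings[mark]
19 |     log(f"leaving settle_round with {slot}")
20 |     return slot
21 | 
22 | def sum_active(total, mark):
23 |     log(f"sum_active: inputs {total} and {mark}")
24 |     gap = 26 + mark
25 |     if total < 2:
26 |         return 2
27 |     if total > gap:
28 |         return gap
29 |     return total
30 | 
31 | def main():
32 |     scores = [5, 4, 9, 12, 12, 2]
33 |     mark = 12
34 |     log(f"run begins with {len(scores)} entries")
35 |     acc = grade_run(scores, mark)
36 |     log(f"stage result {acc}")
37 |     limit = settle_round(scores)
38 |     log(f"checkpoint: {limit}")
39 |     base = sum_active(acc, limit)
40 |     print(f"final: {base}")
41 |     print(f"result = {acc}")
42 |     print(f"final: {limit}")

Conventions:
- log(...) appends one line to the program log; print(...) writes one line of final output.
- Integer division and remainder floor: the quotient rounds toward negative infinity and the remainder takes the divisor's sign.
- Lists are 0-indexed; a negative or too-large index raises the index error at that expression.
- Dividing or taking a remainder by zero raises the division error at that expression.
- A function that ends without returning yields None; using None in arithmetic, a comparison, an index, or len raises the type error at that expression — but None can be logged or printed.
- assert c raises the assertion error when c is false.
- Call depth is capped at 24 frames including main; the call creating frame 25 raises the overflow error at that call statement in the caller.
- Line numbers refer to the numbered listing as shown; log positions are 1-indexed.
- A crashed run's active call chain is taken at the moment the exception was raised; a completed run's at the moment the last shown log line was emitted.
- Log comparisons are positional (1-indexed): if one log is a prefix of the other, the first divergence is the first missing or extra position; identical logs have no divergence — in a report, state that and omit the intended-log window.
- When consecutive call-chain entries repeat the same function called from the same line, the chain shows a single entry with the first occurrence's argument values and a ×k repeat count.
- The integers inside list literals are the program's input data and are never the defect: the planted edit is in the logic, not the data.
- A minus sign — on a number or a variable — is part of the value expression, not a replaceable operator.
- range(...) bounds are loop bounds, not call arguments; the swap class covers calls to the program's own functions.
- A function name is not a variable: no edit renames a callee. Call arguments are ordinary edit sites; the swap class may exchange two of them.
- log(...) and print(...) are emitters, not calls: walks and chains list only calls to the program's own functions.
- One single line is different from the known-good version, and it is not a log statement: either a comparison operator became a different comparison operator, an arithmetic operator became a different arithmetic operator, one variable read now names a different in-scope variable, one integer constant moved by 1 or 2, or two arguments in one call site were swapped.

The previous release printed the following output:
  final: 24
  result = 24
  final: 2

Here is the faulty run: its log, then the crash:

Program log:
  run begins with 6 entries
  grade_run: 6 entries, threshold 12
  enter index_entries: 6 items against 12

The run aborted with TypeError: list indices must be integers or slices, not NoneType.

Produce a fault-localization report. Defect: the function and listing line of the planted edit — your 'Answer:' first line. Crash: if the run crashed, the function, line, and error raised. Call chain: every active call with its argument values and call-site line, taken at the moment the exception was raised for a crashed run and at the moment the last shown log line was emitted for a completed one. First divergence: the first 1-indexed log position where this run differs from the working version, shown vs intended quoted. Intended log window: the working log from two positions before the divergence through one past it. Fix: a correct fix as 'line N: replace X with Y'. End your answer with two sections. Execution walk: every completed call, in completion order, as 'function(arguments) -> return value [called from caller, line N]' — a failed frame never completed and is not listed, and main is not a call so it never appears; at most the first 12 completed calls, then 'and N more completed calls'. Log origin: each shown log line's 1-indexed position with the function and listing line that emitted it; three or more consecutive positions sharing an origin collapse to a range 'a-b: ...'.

Answer: the defect is in index_entries at line 4.
Key fact: After 3 matching log lines the faulty run goes silent, while the working version continues with 'stage result 24'.
Crash: grade_run, line 10, TypeError.
Call chain: main -> grade_run([5, 4, 9, 12, 12, 2], 12) (called at line 35).
First divergence: position 4 (shown log ended at 3 lines; the working version continues: 'stage result 24').
Intended log window:
  2: grade_run: 6 entries, threshold 12
  3: enter index_entries: 6 items against 12
  4: stage result 24
  5: enter settle_round with 6 values
Execution walk:
  index_entries([5, 4, 9, 12, 12, 2], 12) -> None  [called from grade_run, line 9]
Log line origins:
  1: emitted by main (line 34)
  2: emitted by grade_run (line 8)
  3: emitted by index_entries (line 2)
A correct fix: line 4: replace `cells[rate] == rate` with `cells[rate] == count`.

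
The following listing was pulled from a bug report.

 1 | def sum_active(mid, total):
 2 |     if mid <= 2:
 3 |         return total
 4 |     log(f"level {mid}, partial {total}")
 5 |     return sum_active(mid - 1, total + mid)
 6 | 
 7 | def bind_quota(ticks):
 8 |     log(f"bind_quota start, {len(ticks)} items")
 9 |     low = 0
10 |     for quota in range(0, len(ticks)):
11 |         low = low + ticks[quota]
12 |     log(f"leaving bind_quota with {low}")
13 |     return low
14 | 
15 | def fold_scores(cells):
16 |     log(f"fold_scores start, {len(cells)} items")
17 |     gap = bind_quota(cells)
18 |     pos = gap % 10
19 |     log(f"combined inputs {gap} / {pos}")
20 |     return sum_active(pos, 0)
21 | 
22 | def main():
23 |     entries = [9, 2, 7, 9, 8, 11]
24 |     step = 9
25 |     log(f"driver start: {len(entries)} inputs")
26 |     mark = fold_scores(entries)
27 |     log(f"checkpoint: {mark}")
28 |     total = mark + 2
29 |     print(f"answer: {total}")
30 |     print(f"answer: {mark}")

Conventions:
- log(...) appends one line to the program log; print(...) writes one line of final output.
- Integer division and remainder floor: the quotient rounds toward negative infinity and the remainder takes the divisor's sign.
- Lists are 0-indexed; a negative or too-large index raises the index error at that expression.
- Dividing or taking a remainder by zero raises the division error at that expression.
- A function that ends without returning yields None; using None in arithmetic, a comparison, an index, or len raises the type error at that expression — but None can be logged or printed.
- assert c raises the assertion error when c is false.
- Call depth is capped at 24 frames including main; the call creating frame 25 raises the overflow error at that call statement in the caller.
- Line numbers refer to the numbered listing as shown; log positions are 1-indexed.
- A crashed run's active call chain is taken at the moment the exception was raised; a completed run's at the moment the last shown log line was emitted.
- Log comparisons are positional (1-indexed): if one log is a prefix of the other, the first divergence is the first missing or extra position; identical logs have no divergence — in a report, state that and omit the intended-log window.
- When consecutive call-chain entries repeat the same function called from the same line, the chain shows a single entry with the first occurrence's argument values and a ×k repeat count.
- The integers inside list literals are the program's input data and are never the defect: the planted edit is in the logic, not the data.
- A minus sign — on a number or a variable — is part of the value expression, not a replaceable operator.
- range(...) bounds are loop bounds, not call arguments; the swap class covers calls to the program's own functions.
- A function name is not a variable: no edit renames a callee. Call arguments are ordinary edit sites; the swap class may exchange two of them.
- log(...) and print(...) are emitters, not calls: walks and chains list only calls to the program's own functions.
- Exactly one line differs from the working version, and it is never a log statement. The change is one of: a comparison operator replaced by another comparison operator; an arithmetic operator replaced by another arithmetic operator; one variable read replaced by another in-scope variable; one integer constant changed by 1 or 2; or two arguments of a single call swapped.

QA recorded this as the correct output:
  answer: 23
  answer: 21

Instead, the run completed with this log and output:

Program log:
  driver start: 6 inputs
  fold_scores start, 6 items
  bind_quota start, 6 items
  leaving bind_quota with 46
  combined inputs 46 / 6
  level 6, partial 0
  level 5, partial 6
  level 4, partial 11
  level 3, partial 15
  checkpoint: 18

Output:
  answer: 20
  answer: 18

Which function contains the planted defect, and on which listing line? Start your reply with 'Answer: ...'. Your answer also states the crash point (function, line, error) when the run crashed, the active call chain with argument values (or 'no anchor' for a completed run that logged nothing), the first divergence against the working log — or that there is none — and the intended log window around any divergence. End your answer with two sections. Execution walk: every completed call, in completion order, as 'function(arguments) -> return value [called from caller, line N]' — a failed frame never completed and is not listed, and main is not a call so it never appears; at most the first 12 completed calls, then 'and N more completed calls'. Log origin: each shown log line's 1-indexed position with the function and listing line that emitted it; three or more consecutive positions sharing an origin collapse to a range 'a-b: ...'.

Answer: the defect is in sum_active at line 2.
Key fact: The log first diverges at position 10: the faulty run prints 'checkpoint: 18' where the working version prints 'level 2, partial 18'.
Call chain: main.
First divergence: position 10 — the shown line 'checkpoint: 18' should read 'level 2, partial 18'.
Intended log window:
  8: level 4, partial 11
  9: level 3, partial 15
  10: level 2, partial 18
  11: level 1, partial 20
Execution walk:
  bind_quota([9, 2, 7, 9, 8, 11]) -> 46  [called from fold_scores, line 17]
  sum_active(2, 18) -> 18  [called from sum_active, line 5]
  sum_active(3, 15) -> 18  [called from sum_active, line 5]
  sum_active(4, 11) -> 18  [called from sum_active, line 5]
  sum_active(5, 6) -> 18  [called from sum_active, line 5]
  sum_active(6, 0) -> 18  [called from fold_scores, line 20]
  fold_scores([9, 2, 7, 9, 8, 11]) -> 18  [called from main, line 26]
Log origins:
  1: logged in main at line 25
  2: logged in fold_scores at line 16
  3: logged in bind_quota at line 8
  4: logged in bind_quota at line 12
  5: logged in fold_scores at line 19
  6-9: logged in sum_active at line 4
  10: logged in main at line 27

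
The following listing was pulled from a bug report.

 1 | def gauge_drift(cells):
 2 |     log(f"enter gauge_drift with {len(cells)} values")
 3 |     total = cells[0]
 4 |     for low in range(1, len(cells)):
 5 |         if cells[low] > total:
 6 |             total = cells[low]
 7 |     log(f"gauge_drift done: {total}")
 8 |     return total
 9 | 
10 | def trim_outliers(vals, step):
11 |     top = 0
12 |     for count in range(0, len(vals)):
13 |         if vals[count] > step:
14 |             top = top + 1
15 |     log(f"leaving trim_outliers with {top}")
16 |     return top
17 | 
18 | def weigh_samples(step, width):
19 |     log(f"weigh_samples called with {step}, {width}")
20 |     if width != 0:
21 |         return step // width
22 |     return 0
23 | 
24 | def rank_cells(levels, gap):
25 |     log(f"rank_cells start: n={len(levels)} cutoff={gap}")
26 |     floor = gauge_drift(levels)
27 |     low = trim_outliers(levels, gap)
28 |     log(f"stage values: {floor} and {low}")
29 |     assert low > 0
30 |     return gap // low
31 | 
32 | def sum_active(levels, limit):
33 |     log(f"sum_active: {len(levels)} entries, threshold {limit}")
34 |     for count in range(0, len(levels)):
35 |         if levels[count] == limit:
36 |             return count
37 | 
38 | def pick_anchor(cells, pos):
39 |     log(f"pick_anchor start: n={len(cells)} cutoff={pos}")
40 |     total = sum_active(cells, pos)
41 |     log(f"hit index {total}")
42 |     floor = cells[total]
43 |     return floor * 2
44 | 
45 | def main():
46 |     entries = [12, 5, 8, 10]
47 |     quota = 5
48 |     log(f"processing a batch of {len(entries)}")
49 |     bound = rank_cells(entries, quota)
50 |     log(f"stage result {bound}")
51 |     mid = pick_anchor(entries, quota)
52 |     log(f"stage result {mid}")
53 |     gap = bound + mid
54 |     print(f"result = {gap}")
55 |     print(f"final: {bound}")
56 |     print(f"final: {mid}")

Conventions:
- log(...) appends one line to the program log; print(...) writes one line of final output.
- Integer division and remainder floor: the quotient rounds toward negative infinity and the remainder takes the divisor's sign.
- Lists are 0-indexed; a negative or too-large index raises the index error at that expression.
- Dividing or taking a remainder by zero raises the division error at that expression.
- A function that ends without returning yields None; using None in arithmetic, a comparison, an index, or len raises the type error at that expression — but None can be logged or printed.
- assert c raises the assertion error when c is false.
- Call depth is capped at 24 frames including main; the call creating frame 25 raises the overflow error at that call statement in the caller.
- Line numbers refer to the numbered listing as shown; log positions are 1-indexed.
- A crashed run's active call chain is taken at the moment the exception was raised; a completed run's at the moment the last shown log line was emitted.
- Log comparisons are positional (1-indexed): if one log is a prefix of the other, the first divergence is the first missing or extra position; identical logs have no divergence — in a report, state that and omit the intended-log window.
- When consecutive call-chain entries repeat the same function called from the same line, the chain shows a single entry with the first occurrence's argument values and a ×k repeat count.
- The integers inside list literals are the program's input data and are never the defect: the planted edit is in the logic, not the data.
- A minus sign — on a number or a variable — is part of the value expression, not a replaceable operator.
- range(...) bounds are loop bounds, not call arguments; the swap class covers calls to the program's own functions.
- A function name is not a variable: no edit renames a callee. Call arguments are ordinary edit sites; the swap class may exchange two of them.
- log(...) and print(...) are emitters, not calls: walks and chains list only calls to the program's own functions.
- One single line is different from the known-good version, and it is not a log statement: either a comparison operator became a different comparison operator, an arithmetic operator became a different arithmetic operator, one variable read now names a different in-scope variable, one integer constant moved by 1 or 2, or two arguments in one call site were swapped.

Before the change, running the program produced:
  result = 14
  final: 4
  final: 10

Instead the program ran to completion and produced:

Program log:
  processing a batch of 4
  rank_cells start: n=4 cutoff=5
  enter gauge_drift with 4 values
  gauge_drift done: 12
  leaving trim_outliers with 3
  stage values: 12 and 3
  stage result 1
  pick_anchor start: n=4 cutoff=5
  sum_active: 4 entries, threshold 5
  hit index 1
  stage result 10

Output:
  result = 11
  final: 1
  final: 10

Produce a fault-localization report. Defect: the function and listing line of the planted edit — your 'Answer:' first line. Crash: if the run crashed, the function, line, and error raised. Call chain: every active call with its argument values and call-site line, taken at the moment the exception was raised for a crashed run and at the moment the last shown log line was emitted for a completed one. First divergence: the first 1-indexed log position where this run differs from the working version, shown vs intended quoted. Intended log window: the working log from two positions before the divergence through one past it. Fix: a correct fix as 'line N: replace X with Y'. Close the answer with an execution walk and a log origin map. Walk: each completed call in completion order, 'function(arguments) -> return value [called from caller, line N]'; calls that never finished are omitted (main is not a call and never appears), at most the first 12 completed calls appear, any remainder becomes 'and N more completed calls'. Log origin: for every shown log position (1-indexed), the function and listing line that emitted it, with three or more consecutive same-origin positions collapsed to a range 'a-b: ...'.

Answer: the defect is in rank_cells at line 30.
Key fact: The log first diverges at position 7: the faulty run prints 'stage result 1' where the working version prints 'stage result 4'.
Call chain: main.
First divergence: position 7 — the shown line 'stage result 1' should read 'stage result 4'.
Intended log window:
  5: leaving trim_outliers with 3
  6: stage values: 12 and 3
  7: stage result 4
  8: pick_anchor start: n=4 cutoff=5
Execution walk:
  gauge_drift([12, 5, 8, 10]) -> 12  [called from rank_cells, line 26]
  trim_outliers([12, 5, 8, 10], 5) -> 3  [called from rank_cells, line 27]
  rank_cells([12, 5, 8, 10], 5) -> 1  [called from main, line 49]
  sum_active([12, 5, 8, 10], 5) -> 1  [called from pick_anchor, line 40]
  pick_anchor([12, 5, 8, 10], 5) -> 10  [called from main, line 51]
Origin of each log line:
  1: from main, line 48
  2: from rank_cells, line 25
  3: from gauge_drift, line 2
  4: from gauge_drift, line 7
  5: from trim_outliers, line 15
  6: from rank_cells, line 28
  7: from main, line 50
  8: from pick_anchor, line 39
  9: from sum_active, line 33
  10: from pick_anchor, line 41
  11: from main, line 52
A correct fix: line 30: replace `gap` with `floor`.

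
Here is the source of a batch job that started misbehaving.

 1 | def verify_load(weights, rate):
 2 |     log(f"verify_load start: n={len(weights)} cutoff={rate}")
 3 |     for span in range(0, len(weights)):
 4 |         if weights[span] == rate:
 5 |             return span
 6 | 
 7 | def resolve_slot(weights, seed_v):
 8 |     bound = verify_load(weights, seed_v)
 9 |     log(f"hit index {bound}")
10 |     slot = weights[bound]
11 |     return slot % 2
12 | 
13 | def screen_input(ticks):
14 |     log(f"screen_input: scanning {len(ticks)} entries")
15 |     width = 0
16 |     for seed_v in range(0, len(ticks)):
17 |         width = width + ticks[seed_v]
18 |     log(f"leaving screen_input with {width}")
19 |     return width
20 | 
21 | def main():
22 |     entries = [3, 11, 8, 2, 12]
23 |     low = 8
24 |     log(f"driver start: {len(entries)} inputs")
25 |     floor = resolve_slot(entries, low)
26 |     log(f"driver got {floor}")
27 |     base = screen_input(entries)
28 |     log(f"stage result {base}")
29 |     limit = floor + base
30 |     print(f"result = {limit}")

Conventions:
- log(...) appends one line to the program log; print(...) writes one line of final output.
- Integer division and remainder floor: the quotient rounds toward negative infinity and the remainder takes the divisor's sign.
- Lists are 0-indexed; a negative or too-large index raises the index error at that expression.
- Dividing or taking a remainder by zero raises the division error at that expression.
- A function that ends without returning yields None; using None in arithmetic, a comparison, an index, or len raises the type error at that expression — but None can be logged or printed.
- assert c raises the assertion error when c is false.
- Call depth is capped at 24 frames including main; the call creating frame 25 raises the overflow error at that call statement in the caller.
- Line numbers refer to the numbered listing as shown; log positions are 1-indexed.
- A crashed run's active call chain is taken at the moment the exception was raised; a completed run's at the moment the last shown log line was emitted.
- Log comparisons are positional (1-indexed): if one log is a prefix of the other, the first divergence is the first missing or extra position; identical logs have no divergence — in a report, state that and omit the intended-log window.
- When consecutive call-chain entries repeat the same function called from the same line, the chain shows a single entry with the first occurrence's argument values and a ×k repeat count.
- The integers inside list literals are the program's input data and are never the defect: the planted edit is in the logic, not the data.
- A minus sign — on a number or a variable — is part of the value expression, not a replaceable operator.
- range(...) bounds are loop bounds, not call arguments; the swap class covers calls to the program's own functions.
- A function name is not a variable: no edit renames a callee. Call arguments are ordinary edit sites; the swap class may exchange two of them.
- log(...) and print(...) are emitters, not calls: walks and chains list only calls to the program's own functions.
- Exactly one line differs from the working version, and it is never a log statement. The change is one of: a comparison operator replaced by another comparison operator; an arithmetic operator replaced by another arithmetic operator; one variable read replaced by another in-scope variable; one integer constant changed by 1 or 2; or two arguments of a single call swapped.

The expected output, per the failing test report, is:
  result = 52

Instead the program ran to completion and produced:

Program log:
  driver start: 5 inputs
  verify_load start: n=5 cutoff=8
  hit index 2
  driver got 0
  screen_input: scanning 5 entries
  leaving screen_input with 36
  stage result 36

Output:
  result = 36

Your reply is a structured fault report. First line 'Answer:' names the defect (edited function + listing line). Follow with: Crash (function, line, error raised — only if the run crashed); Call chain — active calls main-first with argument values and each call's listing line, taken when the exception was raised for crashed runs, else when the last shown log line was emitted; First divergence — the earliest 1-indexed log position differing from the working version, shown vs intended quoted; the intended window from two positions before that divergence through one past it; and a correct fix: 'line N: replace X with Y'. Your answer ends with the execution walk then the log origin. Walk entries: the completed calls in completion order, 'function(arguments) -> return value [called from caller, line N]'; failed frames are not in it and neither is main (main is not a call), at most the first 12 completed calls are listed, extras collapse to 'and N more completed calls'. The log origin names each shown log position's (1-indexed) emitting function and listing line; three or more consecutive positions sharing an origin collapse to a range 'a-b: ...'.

Answer: the defect is in resolve_slot at line 11.
Key observation: The log first diverges at position 4: the faulty run prints 'driver got 0' where the working version prints 'driver got 16'.
Call chain: main.
First divergence: position 4; shown 'driver got 0' vs intended 'driver got 16'.
Intended log window:
  2: verify_load start: n=5 cutoff=8
  3: hit index 2
  4: driver got 16
  5: screen_input: scanning 5 entries
Execution walk:
  verify_load([3, 11, 8, 2, 12], 8) -> 2  [called from resolve_slot, line 8]
  resolve_slot([3, 11, 8, 2, 12], 8) -> 0  [called from main, line 25]
  screen_input([3, 11, 8, 2, 12]) -> 36  [called from main, line 27]
Log origin:
  1: emitted by main (line 24)
  2: emitted by verify_load (line 2)
  3: emitted by resolve_slot (line 9)
  4: emitted by main (line 26)
  5: emitted by screen_input (line 14)
  6: emitted by screen_input (line 18)
  7: emitted by main (line 28)
A correct fix: line 11: replace `%` with `*`.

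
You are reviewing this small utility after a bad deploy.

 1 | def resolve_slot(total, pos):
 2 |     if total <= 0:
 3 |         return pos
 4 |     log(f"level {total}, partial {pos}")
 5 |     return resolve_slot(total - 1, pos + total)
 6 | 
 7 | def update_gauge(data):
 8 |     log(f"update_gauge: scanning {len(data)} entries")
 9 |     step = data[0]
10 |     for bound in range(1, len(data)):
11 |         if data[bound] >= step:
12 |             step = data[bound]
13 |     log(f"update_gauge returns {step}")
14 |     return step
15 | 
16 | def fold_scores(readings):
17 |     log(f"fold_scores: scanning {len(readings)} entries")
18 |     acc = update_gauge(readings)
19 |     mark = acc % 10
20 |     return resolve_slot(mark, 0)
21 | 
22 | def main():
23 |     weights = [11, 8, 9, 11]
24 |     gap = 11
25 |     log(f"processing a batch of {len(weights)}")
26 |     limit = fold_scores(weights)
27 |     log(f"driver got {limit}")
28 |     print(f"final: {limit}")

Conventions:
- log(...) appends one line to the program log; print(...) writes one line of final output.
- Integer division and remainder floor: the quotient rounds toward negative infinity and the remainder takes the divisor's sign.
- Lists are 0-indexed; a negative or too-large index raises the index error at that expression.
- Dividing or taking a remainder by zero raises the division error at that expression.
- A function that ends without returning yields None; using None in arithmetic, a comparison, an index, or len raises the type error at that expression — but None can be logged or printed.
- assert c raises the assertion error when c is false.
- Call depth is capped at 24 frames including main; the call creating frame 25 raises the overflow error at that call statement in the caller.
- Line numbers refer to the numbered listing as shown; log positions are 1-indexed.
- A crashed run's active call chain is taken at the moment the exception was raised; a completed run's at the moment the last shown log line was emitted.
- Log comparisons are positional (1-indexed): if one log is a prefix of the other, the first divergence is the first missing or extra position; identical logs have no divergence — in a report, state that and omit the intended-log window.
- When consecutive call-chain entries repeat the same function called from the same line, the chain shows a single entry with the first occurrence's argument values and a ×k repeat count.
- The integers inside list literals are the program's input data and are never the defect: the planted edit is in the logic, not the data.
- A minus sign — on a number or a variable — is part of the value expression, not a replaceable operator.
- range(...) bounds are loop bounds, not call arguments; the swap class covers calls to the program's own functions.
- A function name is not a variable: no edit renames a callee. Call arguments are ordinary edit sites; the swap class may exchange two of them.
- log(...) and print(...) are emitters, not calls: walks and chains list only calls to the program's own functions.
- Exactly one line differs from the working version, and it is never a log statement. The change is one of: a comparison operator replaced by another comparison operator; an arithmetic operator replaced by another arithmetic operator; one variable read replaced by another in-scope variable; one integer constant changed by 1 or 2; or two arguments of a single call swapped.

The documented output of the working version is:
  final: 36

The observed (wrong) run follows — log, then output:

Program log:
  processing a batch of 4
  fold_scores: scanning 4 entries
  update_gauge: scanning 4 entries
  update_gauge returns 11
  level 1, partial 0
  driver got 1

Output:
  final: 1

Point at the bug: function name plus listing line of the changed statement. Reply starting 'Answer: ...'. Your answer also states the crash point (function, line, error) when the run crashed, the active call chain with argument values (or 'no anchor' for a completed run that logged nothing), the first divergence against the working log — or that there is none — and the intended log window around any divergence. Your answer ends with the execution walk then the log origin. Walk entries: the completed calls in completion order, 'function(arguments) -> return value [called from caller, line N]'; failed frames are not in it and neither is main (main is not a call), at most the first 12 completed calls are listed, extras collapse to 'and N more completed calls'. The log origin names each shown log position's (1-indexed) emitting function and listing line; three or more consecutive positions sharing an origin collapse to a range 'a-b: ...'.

Answer: the defect is in update_gauge at line 11.
Core observation: Log line 4 is where behavior first shows: 'update_gauge returns 11' appears instead of 'update_gauge returns 8'.
Call chain: main.
First divergence: at position 4 the run shows 'update_gauge returns 11' where the working version logs 'update_gauge returns 8'.
Intended log window:
  2: fold_scores: scanning 4 entries
  3: update_gauge: scanning 4 entries
  4: update_gauge returns 8
  5: level 8, partial 0
Execution walk:
  update_gauge([11, 8, 9, 11]) -> 11  [called from fold_scores, line 18]
  resolve_slot(0, 1) -> 1  [called from resolve_slot, line 5]
  resolve_slot(1, 0) -> 1  [called from fold_scores, line 20]
  fold_scores([11, 8, 9, 11]) -> 1  [called from main, line 26]
Origin of each log line:
  1: from main, line 25
  2: from fold_scores, line 17
  3: from update_gauge, line 8
  4: from update_gauge, line 13
  5: from resolve_slot, line 4
  6: from main, line 27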